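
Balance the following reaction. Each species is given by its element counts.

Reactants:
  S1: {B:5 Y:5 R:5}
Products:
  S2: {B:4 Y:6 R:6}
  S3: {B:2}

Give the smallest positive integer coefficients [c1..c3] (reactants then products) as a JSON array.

B: 6·5 = 30 | 5·4+5·2 = 30
Y: 6·5 = 30 | 5·6+5·0 = 30
R: 6·5 = 30 | 5·6+5·0 = 30
gcd(6,5,5) = 1

Coefficients: [6, 5, 5]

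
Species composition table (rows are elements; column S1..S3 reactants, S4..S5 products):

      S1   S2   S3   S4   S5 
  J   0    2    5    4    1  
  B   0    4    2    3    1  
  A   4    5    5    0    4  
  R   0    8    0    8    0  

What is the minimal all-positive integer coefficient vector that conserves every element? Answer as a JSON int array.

Coefficients: [1, 2, 2, 2, 6]

J: 1·0+2·2+2·5 = 14 | 2·4+6·1 = 14
B: 1·0+2·4+2·2 = 12 | 2·3+6·1 = 12
A: 1·4+2·5+2·5 = 24 | 2·0+6·4 = 24
R: 1·0+2·8+2·0 = 16 | 2·8+6·0 = 16
gcd(1,2,2,2,6) = 1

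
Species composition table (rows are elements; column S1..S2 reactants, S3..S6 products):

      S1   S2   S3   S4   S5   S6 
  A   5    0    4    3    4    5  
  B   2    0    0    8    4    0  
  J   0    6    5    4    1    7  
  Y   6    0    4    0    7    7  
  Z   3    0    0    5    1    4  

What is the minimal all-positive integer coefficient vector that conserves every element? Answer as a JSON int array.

Coefficients: [6, 6, 2, 1, 1, 3]

A: 6·5+6·0 = 30 | 2·4+1·3+1·4+3·5 = 30
B: 6·2+6·0 = 12 | 2·0+1·8+1·4+3·0 = 12
J: 6·0+6·6 = 36 | 2·5+1·4+1·1+3·7 = 36
Y: 6·6+6·0 = 36 | 2·4+1·0+1·7+3·7 = 36
Z: 6·3+6·0 = 18 | 2·0+1·5+1·1+3·4 = 18
gcd(6,6,2,1,1,3) = 1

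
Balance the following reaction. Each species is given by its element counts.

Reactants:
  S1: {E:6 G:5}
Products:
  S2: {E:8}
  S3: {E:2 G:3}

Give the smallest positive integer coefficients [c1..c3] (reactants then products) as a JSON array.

E: 3·6 = 18 | 1·8+5·2 = 18
G: 3·5 = 15 | 1·0+5·3 = 15
gcd(3,1,5) = 1

Coefficients: [3, 1, 5]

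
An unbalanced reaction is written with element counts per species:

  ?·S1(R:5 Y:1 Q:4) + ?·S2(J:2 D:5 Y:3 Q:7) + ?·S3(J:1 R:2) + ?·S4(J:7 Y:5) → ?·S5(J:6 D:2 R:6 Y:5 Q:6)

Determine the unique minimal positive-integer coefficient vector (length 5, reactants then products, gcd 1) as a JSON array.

Coefficients: [4, 2, 5, 3, 5]

J: 4·0+2·2+5·1+3·7 = 30 | 5·6 = 30
D: 4·0+2·5+5·0+3·0 = 10 | 5·2 = 10
R: 4·5+2·0+5·2+3·0 = 30 | 5·6 = 30
Y: 4·1+2·3+5·0+3·5 = 25 | 5·5 = 25
Q: 4·4+2·7+5·0+3·0 = 30 | 5·6 = 30
gcd(4,2,5,3,5) = 1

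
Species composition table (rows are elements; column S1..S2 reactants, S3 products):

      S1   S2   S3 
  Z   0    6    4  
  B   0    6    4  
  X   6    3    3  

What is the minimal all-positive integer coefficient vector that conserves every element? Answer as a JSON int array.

Z: 1·0+4·6 = 24 | 6·4 = 24
B: 1·0+4·6 = 24 | 6·4 = 24
X: 1·6+4·3 = 18 | 6·3 = 18
gcd(1,4,6) = 1

Coefficients: [1, 4, 6]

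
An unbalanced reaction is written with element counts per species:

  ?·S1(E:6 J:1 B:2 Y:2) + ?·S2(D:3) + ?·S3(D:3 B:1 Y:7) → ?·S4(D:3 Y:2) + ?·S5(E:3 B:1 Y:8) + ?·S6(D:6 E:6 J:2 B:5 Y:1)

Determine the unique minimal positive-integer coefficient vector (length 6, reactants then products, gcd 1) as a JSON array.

Coefficients: [2, 3, 3, 4, 2, 1]

D: 2·0+3·3+3·3 = 18 | 4·3+2·0+1·6 = 18
E: 2·6+3·0+3·0 = 12 | 4·0+2·3+1·6 = 12
J: 2·1+3·0+3·0 = 2 | 4·0+2·0+1·2 = 2
B: 2·2+3·0+3·1 = 7 | 4·0+2·1+1·5 = 7
Y: 2·2+3·0+3·7 = 25 | 4·2+2·8+1·1 = 25
gcd(2,3,3,4,2,1) = 1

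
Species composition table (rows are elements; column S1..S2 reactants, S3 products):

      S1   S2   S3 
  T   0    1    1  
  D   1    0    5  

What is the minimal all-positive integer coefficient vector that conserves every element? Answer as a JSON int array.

T: 5·0+1·1 = 1 | 1·1 = 1
D: 5·1+1·0 = 5 | 1·5 = 5
gcd(5,1,1) = 1

Coefficients: [5, 1, 1]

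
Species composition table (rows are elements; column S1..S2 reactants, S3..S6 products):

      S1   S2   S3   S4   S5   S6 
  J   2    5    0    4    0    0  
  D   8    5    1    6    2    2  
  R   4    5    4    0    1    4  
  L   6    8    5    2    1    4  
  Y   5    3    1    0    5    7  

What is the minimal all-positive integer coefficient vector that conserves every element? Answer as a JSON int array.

Coefficients: [3, 2, 4, 4, 2, 1]

J: 3·2+2·5 = 16 | 4·0+4·4+2·0+1·0 = 16
D: 3·8+2·5 = 34 | 4·1+4·6+2·2+1·2 = 34
R: 3·4+2·5 = 22 | 4·4+4·0+2·1+1·4 = 22
L: 3·6+2·8 = 34 | 4·5+4·2+2·1+1·4 = 34
Y: 3·5+2·3 = 21 | 4·1+4·0+2·5+1·7 = 21
gcd(3,2,4,4,2,1) = 1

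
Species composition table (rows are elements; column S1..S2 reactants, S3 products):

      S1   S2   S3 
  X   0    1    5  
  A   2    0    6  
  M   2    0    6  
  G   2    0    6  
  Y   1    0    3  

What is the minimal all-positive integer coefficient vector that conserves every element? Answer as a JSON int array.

X: 3·0+5·1 = 5 | 1·5 = 5
A: 3·2+5·0 = 6 | 1·6 = 6
M: 3·2+5·0 = 6 | 1·6 = 6
G: 3·2+5·0 = 6 | 1·6 = 6
Y: 3·1+5·0 = 3 | 1·3 = 3
gcd(3,5,1) = 1

Coefficients: [3, 5, 1]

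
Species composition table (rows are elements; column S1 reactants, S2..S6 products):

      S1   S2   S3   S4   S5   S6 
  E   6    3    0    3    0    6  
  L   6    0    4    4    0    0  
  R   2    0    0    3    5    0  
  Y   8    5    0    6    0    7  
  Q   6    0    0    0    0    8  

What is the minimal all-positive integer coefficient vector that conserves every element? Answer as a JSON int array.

E: 4·6 = 24 | 1·3+5·0+1·3+1·0+3·6 = 24
L: 4·6 = 24 | 1·0+5·4+1·4+1·0+3·0 = 24
R: 4·2 = 8 | 1·0+5·0+1·3+1·5+3·0 = 8
Y: 4·8 = 32 | 1·5+5·0+1·6+1·0+3·7 = 32
Q: 4·6 = 24 | 1·0+5·0+1·0+1·0+3·8 = 24
gcd(4,1,5,1,1,3) = 1

Coefficients: [4, 1, 5, 1, 1, 3]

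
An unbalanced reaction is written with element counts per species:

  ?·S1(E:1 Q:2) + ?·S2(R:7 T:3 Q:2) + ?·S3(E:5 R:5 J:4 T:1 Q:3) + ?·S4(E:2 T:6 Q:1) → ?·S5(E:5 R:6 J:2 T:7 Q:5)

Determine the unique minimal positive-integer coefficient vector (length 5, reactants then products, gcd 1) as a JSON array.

E: 5·1+3·0+3·5+5·2 = 30 | 6·5 = 30
R: 5·0+3·7+3·5+5·0 = 36 | 6·6 = 36
J: 5·0+3·0+3·4+5·0 = 12 | 6·2 = 12
T: 5·0+3·3+3·1+5·6 = 42 | 6·7 = 42
Q: 5·2+3·2+3·3+5·1 = 30 | 6·5 = 30
gcd(5,3,3,5,6) = 1

Coefficients: [5, 3, 3, 5, 6]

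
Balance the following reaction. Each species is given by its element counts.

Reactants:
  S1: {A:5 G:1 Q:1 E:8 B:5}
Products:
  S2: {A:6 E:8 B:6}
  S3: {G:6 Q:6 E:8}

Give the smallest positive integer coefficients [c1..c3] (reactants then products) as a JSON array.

A: 6·5 = 30 | 5·6+1·0 = 30
G: 6·1 = 6 | 5·0+1·6 = 6
Q: 6·1 = 6 | 5·0+1·6 = 6
E: 6·8 = 48 | 5·8+1·8 = 48
B: 6·5 = 30 | 5·6+1·0 = 30
gcd(6,5,1) = 1

Coefficients: [6, 5, 1]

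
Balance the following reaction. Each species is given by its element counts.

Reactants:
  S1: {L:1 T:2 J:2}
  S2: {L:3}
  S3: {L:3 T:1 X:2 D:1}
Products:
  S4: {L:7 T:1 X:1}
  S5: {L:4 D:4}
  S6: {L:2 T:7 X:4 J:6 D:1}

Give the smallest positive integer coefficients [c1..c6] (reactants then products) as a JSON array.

L: 6·1+4·3+6·3 = 36 | 4·7+1·4+2·2 = 36
T: 6·2+4·0+6·1 = 18 | 4·1+1·0+2·7 = 18
X: 6·0+4·0+6·2 = 12 | 4·1+1·0+2·4 = 12
J: 6·2+4·0+6·0 = 12 | 4·0+1·0+2·6 = 12
D: 6·0+4·0+6·1 = 6 | 4·0+1·4+2·1 = 6
gcd(6,4,6,4,1,2) = 1

Coefficients: [6, 4, 6, 4, 1, 2]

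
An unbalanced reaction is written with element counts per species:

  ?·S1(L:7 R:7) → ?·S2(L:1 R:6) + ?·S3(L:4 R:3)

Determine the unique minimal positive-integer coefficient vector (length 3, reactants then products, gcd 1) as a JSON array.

Coefficients: [3, 1, 5]

L: 3·7 = 21 | 1·1+5·4 = 21
R: 3·7 = 21 | 1·6+5·3 = 21
gcd(3,1,5) = 1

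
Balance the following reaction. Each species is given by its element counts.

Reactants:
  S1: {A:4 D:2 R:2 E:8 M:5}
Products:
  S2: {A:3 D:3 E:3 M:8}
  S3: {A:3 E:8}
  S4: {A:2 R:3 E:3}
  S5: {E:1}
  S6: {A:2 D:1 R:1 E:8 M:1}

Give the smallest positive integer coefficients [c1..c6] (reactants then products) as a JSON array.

Coefficients: [5, 3, 1, 3, 6, 1]

A: 5·4 = 20 | 3·3+1·3+3·2+6·0+1·2 = 20
D: 5·2 = 10 | 3·3+1·0+3·0+6·0+1·1 = 10
R: 5·2 = 10 | 3·0+1·0+3·3+6·0+1·1 = 10
E: 5·8 = 40 | 3·3+1·8+3·3+6·1+1·8 = 40
M: 5·5 = 25 | 3·8+1·0+3·0+6·0+1·1 = 25
gcd(5,3,1,3,6,1) = 1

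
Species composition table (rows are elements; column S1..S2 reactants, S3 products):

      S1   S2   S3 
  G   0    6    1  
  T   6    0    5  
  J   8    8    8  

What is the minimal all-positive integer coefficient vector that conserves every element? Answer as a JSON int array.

G: 5·0+1·6 = 6 | 6·1 = 6
T: 5·6+1·0 = 30 | 6·5 = 30
J: 5·8+1·8 = 48 | 6·8 = 48
gcd(5,1,6) = 1

Coefficients: [5, 1, 6]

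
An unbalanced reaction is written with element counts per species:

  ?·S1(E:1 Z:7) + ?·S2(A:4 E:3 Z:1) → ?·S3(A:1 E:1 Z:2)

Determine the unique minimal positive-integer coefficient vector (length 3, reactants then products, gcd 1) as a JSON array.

Coefficients: [1, 1, 4]

A: 1·0+1·4 = 4 | 4·1 = 4
E: 1·1+1·3 = 4 | 4·1 = 4
Z: 1·7+1·1 = 8 | 4·2 = 8
gcd(1,1,4) = 1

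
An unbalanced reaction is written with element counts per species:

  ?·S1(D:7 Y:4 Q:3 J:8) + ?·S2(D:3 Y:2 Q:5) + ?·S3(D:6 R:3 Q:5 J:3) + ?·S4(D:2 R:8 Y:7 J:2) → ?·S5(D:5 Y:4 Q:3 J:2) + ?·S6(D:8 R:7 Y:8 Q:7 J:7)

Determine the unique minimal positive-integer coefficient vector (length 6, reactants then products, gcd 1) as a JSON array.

D: 4·7+6·3+1·6+4·2 = 60 | 4·5+5·8 = 60
R: 4·0+6·0+1·3+4·8 = 35 | 4·0+5·7 = 35
Y: 4·4+6·2+1·0+4·7 = 56 | 4·4+5·8 = 56
Q: 4·3+6·5+1·5+4·0 = 47 | 4·3+5·7 = 47
J: 4·8+6·0+1·3+4·2 = 43 | 4·2+5·7 = 43
gcd(4,6,1,4,4,5) = 1

Coefficients: [4, 6, 1, 4, 4, 5]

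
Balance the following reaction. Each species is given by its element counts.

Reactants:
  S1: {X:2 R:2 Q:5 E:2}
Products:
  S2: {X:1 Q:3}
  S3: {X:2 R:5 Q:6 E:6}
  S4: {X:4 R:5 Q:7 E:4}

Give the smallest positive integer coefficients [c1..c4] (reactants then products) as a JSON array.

Coefficients: [5, 4, 1, 1]

X: 5·2 = 10 | 4·1+1·2+1·4 = 10
R: 5·2 = 10 | 4·0+1·5+1·5 = 10
Q: 5·5 = 25 | 4·3+1·6+1·7 = 25
E: 5·2 = 10 | 4·0+1·6+1·4 = 10
gcd(5,4,1,1) = 1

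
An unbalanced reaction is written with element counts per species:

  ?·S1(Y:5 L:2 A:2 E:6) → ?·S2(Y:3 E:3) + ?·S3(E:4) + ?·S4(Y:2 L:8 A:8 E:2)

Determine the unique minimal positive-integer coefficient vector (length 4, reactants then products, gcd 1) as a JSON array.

Coefficients: [4, 6, 1, 1]

Y: 4·5 = 20 | 6·3+1·0+1·2 = 20
L: 4·2 = 8 | 6·0+1·0+1·8 = 8
A: 4·2 = 8 | 6·0+1·0+1·8 = 8
E: 4·6 = 24 | 6·3+1·4+1·2 = 24
gcd(4,6,1,1) = 1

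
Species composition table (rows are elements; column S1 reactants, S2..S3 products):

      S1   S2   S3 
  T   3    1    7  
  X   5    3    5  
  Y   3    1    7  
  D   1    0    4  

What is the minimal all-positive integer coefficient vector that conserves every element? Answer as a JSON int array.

T: 4·3 = 12 | 5·1+1·7 = 12
X: 4·5 = 20 | 5·3+1·5 = 20
Y: 4·3 = 12 | 5·1+1·7 = 12
D: 4·1 = 4 | 5·0+1·4 = 4
gcd(4,5,1) = 1

Coefficients: [4, 5, 1]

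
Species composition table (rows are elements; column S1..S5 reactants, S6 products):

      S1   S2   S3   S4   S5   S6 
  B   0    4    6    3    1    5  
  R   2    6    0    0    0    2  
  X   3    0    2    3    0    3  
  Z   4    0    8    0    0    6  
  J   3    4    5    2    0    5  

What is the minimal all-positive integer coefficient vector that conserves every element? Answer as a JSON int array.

B: 3·0+1·4+3·6+1·3+5·1 = 30 | 6·5 = 30
R: 3·2+1·6+3·0+1·0+5·0 = 12 | 6·2 = 12
X: 3·3+1·0+3·2+1·3+5·0 = 18 | 6·3 = 18
Z: 3·4+1·0+3·8+1·0+5·0 = 36 | 6·6 = 36
J: 3·3+1·4+3·5+1·2+5·0 = 30 | 6·5 = 30
gcd(3,1,3,1,5,6) = 1

Coefficients: [3, 1, 3, 1, 5, 6]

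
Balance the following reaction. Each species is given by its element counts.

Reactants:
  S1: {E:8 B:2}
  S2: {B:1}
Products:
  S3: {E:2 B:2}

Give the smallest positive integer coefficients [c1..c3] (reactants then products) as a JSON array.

Coefficients: [1, 6, 4]

E: 1·8+6·0 = 8 | 4·2 = 8
B: 1·2+6·1 = 8 | 4·2 = 8
gcd(1,6,4) = 1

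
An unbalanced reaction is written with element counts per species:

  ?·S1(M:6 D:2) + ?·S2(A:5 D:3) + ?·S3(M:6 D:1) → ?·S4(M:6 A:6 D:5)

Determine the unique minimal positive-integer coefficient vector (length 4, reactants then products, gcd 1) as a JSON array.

M: 2·6+6·0+3·6 = 30 | 5·6 = 30
A: 2·0+6·5+3·0 = 30 | 5·6 = 30
D: 2·2+6·3+3·1 = 25 | 5·5 = 25
gcd(2,6,3,5) = 1

Coefficients: [2, 6, 3, 5]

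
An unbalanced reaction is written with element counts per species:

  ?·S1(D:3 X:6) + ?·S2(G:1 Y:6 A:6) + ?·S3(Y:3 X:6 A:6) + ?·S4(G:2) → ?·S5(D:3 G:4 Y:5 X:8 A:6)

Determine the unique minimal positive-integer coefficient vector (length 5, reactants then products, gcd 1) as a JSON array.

D: 3·3+2·0+1·0+5·0 = 9 | 3·3 = 9
G: 3·0+2·1+1·0+5·2 = 12 | 3·4 = 12
Y: 3·0+2·6+1·3+5·0 = 15 | 3·5 = 15
X: 3·6+2·0+1·6+5·0 = 24 | 3·8 = 24
A: 3·0+2·6+1·6+5·0 = 18 | 3·6 = 18
gcd(3,2,1,5,3) = 1

Coefficients: [3, 2, 1, 5, 3]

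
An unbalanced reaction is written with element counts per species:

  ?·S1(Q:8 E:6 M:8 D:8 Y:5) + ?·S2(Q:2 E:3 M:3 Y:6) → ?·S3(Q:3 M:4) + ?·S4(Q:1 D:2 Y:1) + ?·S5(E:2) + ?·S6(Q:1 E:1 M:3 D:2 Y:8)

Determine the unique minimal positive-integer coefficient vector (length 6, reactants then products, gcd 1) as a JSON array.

Q: 1·8+1·2 = 10 | 2·3+3·1+4·0+1·1 = 10
E: 1·6+1·3 = 9 | 2·0+3·0+4·2+1·1 = 9
M: 1·8+1·3 = 11 | 2·4+3·0+4·0+1·3 = 11
D: 1·8+1·0 = 8 | 2·0+3·2+4·0+1·2 = 8
Y: 1·5+1·6 = 11 | 2·0+3·1+4·0+1·8 = 11
gcd(1,1,2,3,4,1) = 1

Coefficients: [1, 1, 2, 3, 4, 1]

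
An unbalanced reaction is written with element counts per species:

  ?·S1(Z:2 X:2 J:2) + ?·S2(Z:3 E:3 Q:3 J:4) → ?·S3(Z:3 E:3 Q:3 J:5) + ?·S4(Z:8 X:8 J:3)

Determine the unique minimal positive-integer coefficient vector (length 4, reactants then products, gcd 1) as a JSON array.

Coefficients: [4, 5, 5, 1]

Z: 4·2+5·3 = 23 | 5·3+1·8 = 23
E: 4·0+5·3 = 15 | 5·3+1·0 = 15
X: 4·2+5·0 = 8 | 5·0+1·8 = 8
Q: 4·0+5·3 = 15 | 5·3+1·0 = 15
J: 4·2+5·4 = 28 | 5·5+1·3 = 28
gcd(4,5,5,1) = 1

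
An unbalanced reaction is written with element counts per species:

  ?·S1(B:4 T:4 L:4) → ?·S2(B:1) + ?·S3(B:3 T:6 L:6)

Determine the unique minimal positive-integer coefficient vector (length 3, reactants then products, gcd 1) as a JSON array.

Coefficients: [3, 6, 2]

B: 3·4 = 12 | 6·1+2·3 = 12
T: 3·4 = 12 | 6·0+2·6 = 12
L: 3·4 = 12 | 6·0+2·6 = 12
gcd(3,6,2) = 1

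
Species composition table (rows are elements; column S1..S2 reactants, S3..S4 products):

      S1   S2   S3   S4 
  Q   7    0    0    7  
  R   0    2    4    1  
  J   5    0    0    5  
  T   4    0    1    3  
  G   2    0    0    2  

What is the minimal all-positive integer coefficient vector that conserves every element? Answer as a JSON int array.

Coefficients: [2, 5, 2, 2]

Q: 2·7+5·0 = 14 | 2·0+2·7 = 14
R: 2·0+5·2 = 10 | 2·4+2·1 = 10
J: 2·5+5·0 = 10 | 2·0+2·5 = 10
T: 2·4+5·0 = 8 | 2·1+2·3 = 8
G: 2·2+5·0 = 4 | 2·0+2·2 = 4
gcd(2,5,2,2) = 1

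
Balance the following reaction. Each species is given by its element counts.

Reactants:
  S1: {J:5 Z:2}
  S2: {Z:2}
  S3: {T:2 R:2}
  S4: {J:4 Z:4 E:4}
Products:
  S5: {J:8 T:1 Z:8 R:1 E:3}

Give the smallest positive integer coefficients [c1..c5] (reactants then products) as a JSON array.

J: 4·5+6·0+2·0+3·4 = 32 | 4·8 = 32
T: 4·0+6·0+2·2+3·0 = 4 | 4·1 = 4
Z: 4·2+6·2+2·0+3·4 = 32 | 4·8 = 32
R: 4·0+6·0+2·2+3·0 = 4 | 4·1 = 4
E: 4·0+6·0+2·0+3·4 = 12 | 4·3 = 12
gcd(4,6,2,3,4) = 1

Coefficients: [4, 6, 2, 3, 4]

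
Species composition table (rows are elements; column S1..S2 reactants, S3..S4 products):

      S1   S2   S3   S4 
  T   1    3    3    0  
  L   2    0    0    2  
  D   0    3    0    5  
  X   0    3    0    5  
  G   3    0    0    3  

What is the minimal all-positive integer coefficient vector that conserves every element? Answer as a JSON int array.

Coefficients: [3, 5, 6, 3]

T: 3·1+5·3 = 18 | 6·3+3·0 = 18
L: 3·2+5·0 = 6 | 6·0+3·2 = 6
D: 3·0+5·3 = 15 | 6·0+3·5 = 15
X: 3·0+5·3 = 15 | 6·0+3·5 = 15
G: 3·3+5·0 = 9 | 6·0+3·3 = 9
gcd(3,5,6,3) = 1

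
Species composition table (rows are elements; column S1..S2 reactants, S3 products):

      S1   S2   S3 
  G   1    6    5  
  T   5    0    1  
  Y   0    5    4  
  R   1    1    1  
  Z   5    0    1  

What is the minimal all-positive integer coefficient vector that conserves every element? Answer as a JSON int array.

Coefficients: [1, 4, 5]

G: 1·1+4·6 = 25 | 5·5 = 25
T: 1·5+4·0 = 5 | 5·1 = 5
Y: 1·0+4·5 = 20 | 5·4 = 20
R: 1·1+4·1 = 5 | 5·1 = 5
Z: 1·5+4·0 = 5 | 5·1 = 5
gcd(1,4,5) = 1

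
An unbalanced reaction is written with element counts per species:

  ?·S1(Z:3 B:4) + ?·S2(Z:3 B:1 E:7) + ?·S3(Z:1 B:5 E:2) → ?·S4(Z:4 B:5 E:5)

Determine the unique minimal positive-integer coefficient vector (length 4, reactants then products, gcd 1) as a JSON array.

Z: 3·3+3·3+2·1 = 20 | 5·4 = 20
B: 3·4+3·1+2·5 = 25 | 5·5 = 25
E: 3·0+3·7+2·2 = 25 | 5·5 = 25
gcd(3,3,2,5) = 1

Coefficients: [3, 3, 2, 5]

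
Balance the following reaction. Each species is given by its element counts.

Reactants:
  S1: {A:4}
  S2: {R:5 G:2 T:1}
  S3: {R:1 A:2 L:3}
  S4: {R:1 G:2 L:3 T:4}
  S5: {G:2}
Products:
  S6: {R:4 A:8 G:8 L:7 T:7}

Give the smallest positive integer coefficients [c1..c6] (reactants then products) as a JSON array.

R: 5·0+1·5+2·1+5·1+6·0 = 12 | 3·4 = 12
A: 5·4+1·0+2·2+5·0+6·0 = 24 | 3·8 = 24
G: 5·0+1·2+2·0+5·2+6·2 = 24 | 3·8 = 24
L: 5·0+1·0+2·3+5·3+6·0 = 21 | 3·7 = 21
T: 5·0+1·1+2·0+5·4+6·0 = 21 | 3·7 = 21
gcd(5,1,2,5,6,3) = 1

Coefficients: [5, 1, 2, 5, 6, 3]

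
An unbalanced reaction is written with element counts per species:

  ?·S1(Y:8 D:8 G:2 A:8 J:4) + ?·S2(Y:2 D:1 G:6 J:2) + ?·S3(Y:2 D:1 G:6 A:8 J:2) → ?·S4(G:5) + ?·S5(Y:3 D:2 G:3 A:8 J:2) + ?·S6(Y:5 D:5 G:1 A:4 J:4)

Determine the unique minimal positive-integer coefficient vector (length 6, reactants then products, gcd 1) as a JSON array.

Coefficients: [2, 1, 5, 4, 6, 2]

Y: 2·8+1·2+5·2 = 28 | 4·0+6·3+2·5 = 28
D: 2·8+1·1+5·1 = 22 | 4·0+6·2+2·5 = 22
G: 2·2+1·6+5·6 = 40 | 4·5+6·3+2·1 = 40
A: 2·8+1·0+5·8 = 56 | 4·0+6·8+2·4 = 56
J: 2·4+1·2+5·2 = 20 | 4·0+6·2+2·4 = 20
gcd(2,1,5,4,6,2) = 1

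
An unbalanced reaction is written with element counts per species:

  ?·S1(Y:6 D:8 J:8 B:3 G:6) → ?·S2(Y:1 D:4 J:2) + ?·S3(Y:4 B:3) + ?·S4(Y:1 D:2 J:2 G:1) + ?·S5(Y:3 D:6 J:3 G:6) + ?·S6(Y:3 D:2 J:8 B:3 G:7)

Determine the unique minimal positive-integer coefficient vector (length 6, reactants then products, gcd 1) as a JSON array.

Coefficients: [6, 6, 3, 3, 2, 3]

Y: 6·6 = 36 | 6·1+3·4+3·1+2·3+3·3 = 36
D: 6·8 = 48 | 6·4+3·0+3·2+2·6+3·2 = 48
J: 6·8 = 48 | 6·2+3·0+3·2+2·3+3·8 = 48
B: 6·3 = 18 | 6·0+3·3+3·0+2·0+3·3 = 18
G: 6·6 = 36 | 6·0+3·0+3·1+2·6+3·7 = 36
gcd(6,6,3,3,2,3) = 1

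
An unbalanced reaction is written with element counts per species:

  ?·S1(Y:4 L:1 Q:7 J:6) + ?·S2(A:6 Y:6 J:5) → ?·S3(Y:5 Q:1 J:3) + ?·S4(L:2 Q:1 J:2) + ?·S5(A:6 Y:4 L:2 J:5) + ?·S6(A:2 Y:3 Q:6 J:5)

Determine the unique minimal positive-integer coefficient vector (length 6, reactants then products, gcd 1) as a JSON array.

Coefficients: [6, 3, 4, 2, 1, 6]

A: 6·0+3·6 = 18 | 4·0+2·0+1·6+6·2 = 18
Y: 6·4+3·6 = 42 | 4·5+2·0+1·4+6·3 = 42
L: 6·1+3·0 = 6 | 4·0+2·2+1·2+6·0 = 6
Q: 6·7+3·0 = 42 | 4·1+2·1+1·0+6·6 = 42
J: 6·6+3·5 = 51 | 4·3+2·2+1·5+6·5 = 51
gcd(6,3,4,2,1,6) = 1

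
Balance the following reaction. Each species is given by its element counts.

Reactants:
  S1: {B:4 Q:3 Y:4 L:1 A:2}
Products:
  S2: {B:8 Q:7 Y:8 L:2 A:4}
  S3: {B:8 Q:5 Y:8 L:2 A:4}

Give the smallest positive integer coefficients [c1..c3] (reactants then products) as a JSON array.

B: 4·4 = 16 | 1·8+1·8 = 16
Q: 4·3 = 12 | 1·7+1·5 = 12
Y: 4·4 = 16 | 1·8+1·8 = 16
L: 4·1 = 4 | 1·2+1·2 = 4
A: 4·2 = 8 | 1·4+1·4 = 8
gcd(4,1,1) = 1

Coefficients: [4, 1, 1]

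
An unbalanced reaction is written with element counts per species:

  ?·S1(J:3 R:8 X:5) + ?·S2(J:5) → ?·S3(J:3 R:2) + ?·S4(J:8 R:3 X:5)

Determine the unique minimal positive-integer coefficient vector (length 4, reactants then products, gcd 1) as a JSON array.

Coefficients: [2, 5, 5, 2]

J: 2·3+5·5 = 31 | 5·3+2·8 = 31
R: 2·8+5·0 = 16 | 5·2+2·3 = 16
X: 2·5+5·0 = 10 | 5·0+2·5 = 10
gcd(2,5,5,2) = 1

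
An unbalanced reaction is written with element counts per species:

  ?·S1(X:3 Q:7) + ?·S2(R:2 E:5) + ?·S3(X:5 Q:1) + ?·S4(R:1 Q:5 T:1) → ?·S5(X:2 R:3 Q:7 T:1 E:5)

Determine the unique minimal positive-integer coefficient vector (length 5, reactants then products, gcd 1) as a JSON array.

X: 1·3+4·0+1·5+4·0 = 8 | 4·2 = 8
R: 1·0+4·2+1·0+4·1 = 12 | 4·3 = 12
Q: 1·7+4·0+1·1+4·5 = 28 | 4·7 = 28
T: 1·0+4·0+1·0+4·1 = 4 | 4·1 = 4
E: 1·0+4·5+1·0+4·0 = 20 | 4·5 = 20
gcd(1,4,1,4,4) = 1

Coefficients: [1, 4, 1, 4, 4]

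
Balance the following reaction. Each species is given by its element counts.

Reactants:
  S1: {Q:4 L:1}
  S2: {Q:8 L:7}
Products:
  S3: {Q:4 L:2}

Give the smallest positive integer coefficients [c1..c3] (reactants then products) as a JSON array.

Coefficients: [3, 1, 5]

Q: 3·4+1·8 = 20 | 5·4 = 20
L: 3·1+1·7 = 10 | 5·2 = 10
gcd(3,1,5) = 1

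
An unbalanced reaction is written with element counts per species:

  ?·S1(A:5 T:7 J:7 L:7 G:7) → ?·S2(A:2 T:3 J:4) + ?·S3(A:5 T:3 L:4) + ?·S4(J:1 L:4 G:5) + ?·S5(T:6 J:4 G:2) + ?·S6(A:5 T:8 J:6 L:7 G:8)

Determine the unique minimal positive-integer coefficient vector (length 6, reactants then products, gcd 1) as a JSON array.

A: 5·5 = 25 | 5·2+2·5+5·0+1·0+1·5 = 25
T: 5·7 = 35 | 5·3+2·3+5·0+1·6+1·8 = 35
J: 5·7 = 35 | 5·4+2·0+5·1+1·4+1·6 = 35
L: 5·7 = 35 | 5·0+2·4+5·4+1·0+1·7 = 35
G: 5·7 = 35 | 5·0+2·0+5·5+1·2+1·8 = 35
gcd(5,5,2,5,1,1) = 1

Coefficients: [5, 5, 2, 5, 1, 1]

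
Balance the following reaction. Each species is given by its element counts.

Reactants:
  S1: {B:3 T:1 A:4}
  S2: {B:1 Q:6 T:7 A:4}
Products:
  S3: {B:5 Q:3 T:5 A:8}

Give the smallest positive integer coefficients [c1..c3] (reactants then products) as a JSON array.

B: 3·3+1·1 = 10 | 2·5 = 10
Q: 3·0+1·6 = 6 | 2·3 = 6
T: 3·1+1·7 = 10 | 2·5 = 10
A: 3·4+1·4 = 16 | 2·8 = 16
gcd(3,1,2) = 1

Coefficients: [3, 1, 2]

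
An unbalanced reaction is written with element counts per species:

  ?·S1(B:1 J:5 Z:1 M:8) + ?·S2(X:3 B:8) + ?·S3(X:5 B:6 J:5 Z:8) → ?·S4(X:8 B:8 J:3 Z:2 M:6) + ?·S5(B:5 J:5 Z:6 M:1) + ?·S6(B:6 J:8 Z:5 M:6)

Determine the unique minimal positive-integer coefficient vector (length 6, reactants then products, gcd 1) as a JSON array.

Coefficients: [4, 3, 3, 3, 2, 2]

X: 4·0+3·3+3·5 = 24 | 3·8+2·0+2·0 = 24
B: 4·1+3·8+3·6 = 46 | 3·8+2·5+2·6 = 46
J: 4·5+3·0+3·5 = 35 | 3·3+2·5+2·8 = 35
Z: 4·1+3·0+3·8 = 28 | 3·2+2·6+2·5 = 28
M: 4·8+3·0+3·0 = 32 | 3·6+2·1+2·6 = 32
gcd(4,3,3,3,2,2) = 1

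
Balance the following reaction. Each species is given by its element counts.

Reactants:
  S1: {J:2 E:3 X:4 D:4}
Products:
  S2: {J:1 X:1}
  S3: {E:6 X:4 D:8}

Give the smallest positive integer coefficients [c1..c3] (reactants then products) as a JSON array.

Coefficients: [2, 4, 1]

J: 2·2 = 4 | 4·1+1·0 = 4
E: 2·3 = 6 | 4·0+1·6 = 6
X: 2·4 = 8 | 4·1+1·4 = 8
D: 2·4 = 8 | 4·0+1·8 = 8
gcd(2,4,1) = 1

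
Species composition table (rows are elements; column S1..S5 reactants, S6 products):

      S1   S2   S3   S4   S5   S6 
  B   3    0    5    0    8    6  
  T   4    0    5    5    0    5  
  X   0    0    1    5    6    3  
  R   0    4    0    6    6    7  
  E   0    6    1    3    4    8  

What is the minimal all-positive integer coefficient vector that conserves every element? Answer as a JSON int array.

Coefficients: [5, 6, 1, 1, 2, 6]

B: 5·3+6·0+1·5+1·0+2·8 = 36 | 6·6 = 36
T: 5·4+6·0+1·5+1·5+2·0 = 30 | 6·5 = 30
X: 5·0+6·0+1·1+1·5+2·6 = 18 | 6·3 = 18
R: 5·0+6·4+1·0+1·6+2·6 = 42 | 6·7 = 42
E: 5·0+6·6+1·1+1·3+2·4 = 48 | 6·8 = 48
gcd(5,6,1,1,2,6) = 1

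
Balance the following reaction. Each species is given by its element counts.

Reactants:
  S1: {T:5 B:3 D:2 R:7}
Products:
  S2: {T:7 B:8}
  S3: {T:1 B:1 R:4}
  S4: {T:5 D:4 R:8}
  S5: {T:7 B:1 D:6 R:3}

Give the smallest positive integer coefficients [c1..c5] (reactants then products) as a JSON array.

Coefficients: [5, 1, 6, 1, 1]

T: 5·5 = 25 | 1·7+6·1+1·5+1·7 = 25
B: 5·3 = 15 | 1·8+6·1+1·0+1·1 = 15
D: 5·2 = 10 | 1·0+6·0+1·4+1·6 = 10
R: 5·7 = 35 | 1·0+6·4+1·8+1·3 = 35
gcd(5,1,6,1,1) = 1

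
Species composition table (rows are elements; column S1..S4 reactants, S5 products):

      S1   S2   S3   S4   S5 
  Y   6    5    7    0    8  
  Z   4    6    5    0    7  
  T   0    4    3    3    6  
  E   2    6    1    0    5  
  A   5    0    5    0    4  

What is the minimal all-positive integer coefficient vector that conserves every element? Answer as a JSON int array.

Coefficients: [3, 3, 1, 5, 5]

Y: 3·6+3·5+1·7+5·0 = 40 | 5·8 = 40
Z: 3·4+3·6+1·5+5·0 = 35 | 5·7 = 35
T: 3·0+3·4+1·3+5·3 = 30 | 5·6 = 30
E: 3·2+3·6+1·1+5·0 = 25 | 5·5 = 25
A: 3·5+3·0+1·5+5·0 = 20 | 5·4 = 20
gcd(3,3,1,5,5) = 1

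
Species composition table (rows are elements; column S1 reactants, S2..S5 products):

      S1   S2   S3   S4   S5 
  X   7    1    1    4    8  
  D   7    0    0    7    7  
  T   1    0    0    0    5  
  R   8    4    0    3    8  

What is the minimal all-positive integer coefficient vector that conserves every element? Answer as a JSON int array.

Coefficients: [5, 5, 6, 4, 1]

X: 5·7 = 35 | 5·1+6·1+4·4+1·8 = 35
D: 5·7 = 35 | 5·0+6·0+4·7+1·7 = 35
T: 5·1 = 5 | 5·0+6·0+4·0+1·5 = 5
R: 5·8 = 40 | 5·4+6·0+4·3+1·8 = 40
gcd(5,5,6,4,1) = 1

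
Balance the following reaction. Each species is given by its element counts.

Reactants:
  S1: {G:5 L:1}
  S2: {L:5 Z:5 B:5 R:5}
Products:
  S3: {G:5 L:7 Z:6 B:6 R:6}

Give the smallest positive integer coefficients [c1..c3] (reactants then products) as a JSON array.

Coefficients: [5, 6, 5]

G: 5·5+6·0 = 25 | 5·5 = 25
L: 5·1+6·5 = 35 | 5·7 = 35
Z: 5·0+6·5 = 30 | 5·6 = 30
B: 5·0+6·5 = 30 | 5·6 = 30
R: 5·0+6·5 = 30 | 5·6 = 30
gcd(5,6,5) = 1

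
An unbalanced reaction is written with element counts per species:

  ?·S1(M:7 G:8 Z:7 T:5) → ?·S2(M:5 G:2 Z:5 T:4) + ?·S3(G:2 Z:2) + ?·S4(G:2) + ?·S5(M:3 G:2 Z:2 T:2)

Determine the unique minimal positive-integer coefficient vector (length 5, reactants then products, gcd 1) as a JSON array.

Coefficients: [4, 2, 3, 5, 6]

M: 4·7 = 28 | 2·5+3·0+5·0+6·3 = 28
G: 4·8 = 32 | 2·2+3·2+5·2+6·2 = 32
Z: 4·7 = 28 | 2·5+3·2+5·0+6·2 = 28
T: 4·5 = 20 | 2·4+3·0+5·0+6·2 = 20
gcd(4,2,3,5,6) = 1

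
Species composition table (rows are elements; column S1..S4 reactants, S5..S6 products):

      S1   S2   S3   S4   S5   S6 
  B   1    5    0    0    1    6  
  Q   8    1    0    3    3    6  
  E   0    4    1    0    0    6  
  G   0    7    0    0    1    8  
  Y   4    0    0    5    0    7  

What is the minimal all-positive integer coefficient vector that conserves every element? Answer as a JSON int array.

B: 2·1+5·5+4·0+4·0 = 27 | 3·1+4·6 = 27
Q: 2·8+5·1+4·0+4·3 = 33 | 3·3+4·6 = 33
E: 2·0+5·4+4·1+4·0 = 24 | 3·0+4·6 = 24
G: 2·0+5·7+4·0+4·0 = 35 | 3·1+4·8 = 35
Y: 2·4+5·0+4·0+4·5 = 28 | 3·0+4·7 = 28
gcd(2,5,4,4,3,4) = 1

Coefficients: [2, 5, 4, 4, 3, 4]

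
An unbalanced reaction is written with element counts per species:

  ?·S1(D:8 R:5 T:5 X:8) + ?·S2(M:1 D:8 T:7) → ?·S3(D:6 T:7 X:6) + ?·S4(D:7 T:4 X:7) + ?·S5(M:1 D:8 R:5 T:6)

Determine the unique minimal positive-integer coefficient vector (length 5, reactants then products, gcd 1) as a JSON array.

M: 5·0+5·1 = 5 | 2·0+4·0+5·1 = 5
D: 5·8+5·8 = 80 | 2·6+4·7+5·8 = 80
R: 5·5+5·0 = 25 | 2·0+4·0+5·5 = 25
T: 5·5+5·7 = 60 | 2·7+4·4+5·6 = 60
X: 5·8+5·0 = 40 | 2·6+4·7+5·0 = 40
gcd(5,5,2,4,5) = 1

Coefficients: [5, 5, 2, 4, 5]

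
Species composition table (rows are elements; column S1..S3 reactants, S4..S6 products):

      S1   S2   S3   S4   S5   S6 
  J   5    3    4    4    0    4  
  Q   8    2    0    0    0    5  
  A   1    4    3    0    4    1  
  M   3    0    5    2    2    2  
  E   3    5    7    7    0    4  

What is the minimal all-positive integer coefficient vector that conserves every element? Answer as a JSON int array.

Coefficients: [3, 3, 5, 5, 6, 6]

J: 3·5+3·3+5·4 = 44 | 5·4+6·0+6·4 = 44
Q: 3·8+3·2+5·0 = 30 | 5·0+6·0+6·5 = 30
A: 3·1+3·4+5·3 = 30 | 5·0+6·4+6·1 = 30
M: 3·3+3·0+5·5 = 34 | 5·2+6·2+6·2 = 34
E: 3·3+3·5+5·7 = 59 | 5·7+6·0+6·4 = 59
gcd(3,3,5,5,6,6) = 1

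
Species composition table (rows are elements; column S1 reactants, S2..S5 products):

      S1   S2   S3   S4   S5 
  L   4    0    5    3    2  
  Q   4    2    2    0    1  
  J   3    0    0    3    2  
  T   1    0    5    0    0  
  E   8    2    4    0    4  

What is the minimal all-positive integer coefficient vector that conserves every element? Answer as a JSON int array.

L: 5·4 = 20 | 6·0+1·5+1·3+6·2 = 20
Q: 5·4 = 20 | 6·2+1·2+1·0+6·1 = 20
J: 5·3 = 15 | 6·0+1·0+1·3+6·2 = 15
T: 5·1 = 5 | 6·0+1·5+1·0+6·0 = 5
E: 5·8 = 40 | 6·2+1·4+1·0+6·4 = 40
gcd(5,6,1,1,6) = 1

Coefficients: [5, 6, 1, 1, 6]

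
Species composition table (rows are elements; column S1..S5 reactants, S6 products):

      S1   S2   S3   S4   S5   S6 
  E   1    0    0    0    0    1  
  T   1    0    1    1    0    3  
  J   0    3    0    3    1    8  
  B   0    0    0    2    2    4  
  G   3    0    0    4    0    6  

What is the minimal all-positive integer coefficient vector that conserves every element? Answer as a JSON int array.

E: 4·1+6·0+5·0+3·0+5·0 = 4 | 4·1 = 4
T: 4·1+6·0+5·1+3·1+5·0 = 12 | 4·3 = 12
J: 4·0+6·3+5·0+3·3+5·1 = 32 | 4·8 = 32
B: 4·0+6·0+5·0+3·2+5·2 = 16 | 4·4 = 16
G: 4·3+6·0+5·0+3·4+5·0 = 24 | 4·6 = 24
gcd(4,6,5,3,5,4) = 1

Coefficients: [4, 6, 5, 3, 5, 4]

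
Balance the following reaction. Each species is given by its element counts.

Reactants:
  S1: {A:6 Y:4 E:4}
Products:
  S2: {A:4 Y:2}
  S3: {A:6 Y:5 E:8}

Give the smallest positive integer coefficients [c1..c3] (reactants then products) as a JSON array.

A: 4·6 = 24 | 3·4+2·6 = 24
Y: 4·4 = 16 | 3·2+2·5 = 16
E: 4·4 = 16 | 3·0+2·8 = 16
gcd(4,3,2) = 1

Coefficients: [4, 3, 2]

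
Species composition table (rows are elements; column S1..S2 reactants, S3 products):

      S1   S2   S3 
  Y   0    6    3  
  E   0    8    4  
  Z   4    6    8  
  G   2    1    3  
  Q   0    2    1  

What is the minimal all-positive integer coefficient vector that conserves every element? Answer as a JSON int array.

Y: 5·0+2·6 = 12 | 4·3 = 12
E: 5·0+2·8 = 16 | 4·4 = 16
Z: 5·4+2·6 = 32 | 4·8 = 32
G: 5·2+2·1 = 12 | 4·3 = 12
Q: 5·0+2·2 = 4 | 4·1 = 4
gcd(5,2,4) = 1

Coefficients: [5, 2, 4]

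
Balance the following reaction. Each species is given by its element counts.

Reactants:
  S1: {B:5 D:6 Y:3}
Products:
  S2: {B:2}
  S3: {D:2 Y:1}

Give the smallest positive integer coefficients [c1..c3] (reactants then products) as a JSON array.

Coefficients: [2, 5, 6]

B: 2·5 = 10 | 5·2+6·0 = 10
D: 2·6 = 12 | 5·0+6·2 = 12
Y: 2·3 = 6 | 5·0+6·1 = 6
gcd(2,5,6) = 1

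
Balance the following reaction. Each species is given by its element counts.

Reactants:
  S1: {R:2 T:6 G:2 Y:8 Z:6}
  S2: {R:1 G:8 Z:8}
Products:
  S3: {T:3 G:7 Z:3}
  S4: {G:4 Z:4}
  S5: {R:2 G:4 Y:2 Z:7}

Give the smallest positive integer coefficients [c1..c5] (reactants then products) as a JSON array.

R: 1·2+6·1 = 8 | 2·0+5·0+4·2 = 8
T: 1·6+6·0 = 6 | 2·3+5·0+4·0 = 6
G: 1·2+6·8 = 50 | 2·7+5·4+4·4 = 50
Y: 1·8+6·0 = 8 | 2·0+5·0+4·2 = 8
Z: 1·6+6·8 = 54 | 2·3+5·4+4·7 = 54
gcd(1,6,2,5,4) = 1

Coefficients: [1, 6, 2, 5, 4]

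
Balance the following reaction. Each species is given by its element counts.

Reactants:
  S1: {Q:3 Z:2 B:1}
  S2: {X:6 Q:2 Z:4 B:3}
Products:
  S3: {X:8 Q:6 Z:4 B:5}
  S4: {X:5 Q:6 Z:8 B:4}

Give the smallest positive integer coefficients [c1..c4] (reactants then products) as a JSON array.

Coefficients: [4, 3, 1, 2]

X: 4·0+3·6 = 18 | 1·8+2·5 = 18
Q: 4·3+3·2 = 18 | 1·6+2·6 = 18
Z: 4·2+3·4 = 20 | 1·4+2·8 = 20
B: 4·1+3·3 = 13 | 1·5+2·4 = 13
gcd(4,3,1,2) = 1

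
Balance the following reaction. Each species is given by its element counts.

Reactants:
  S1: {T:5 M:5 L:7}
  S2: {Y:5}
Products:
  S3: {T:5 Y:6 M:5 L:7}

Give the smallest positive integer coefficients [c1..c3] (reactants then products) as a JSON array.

Coefficients: [5, 6, 5]

T: 5·5+6·0 = 25 | 5·5 = 25
Y: 5·0+6·5 = 30 | 5·6 = 30
M: 5·5+6·0 = 25 | 5·5 = 25
L: 5·7+6·0 = 35 | 5·7 = 35
gcd(5,6,5) = 1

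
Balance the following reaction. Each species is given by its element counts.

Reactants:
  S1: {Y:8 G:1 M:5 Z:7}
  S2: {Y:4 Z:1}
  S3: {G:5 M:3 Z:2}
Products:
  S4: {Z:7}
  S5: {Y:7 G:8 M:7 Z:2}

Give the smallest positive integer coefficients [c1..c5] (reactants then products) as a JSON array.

Y: 2·8+3·4+6·0 = 28 | 3·0+4·7 = 28
G: 2·1+3·0+6·5 = 32 | 3·0+4·8 = 32
M: 2·5+3·0+6·3 = 28 | 3·0+4·7 = 28
Z: 2·7+3·1+6·2 = 29 | 3·7+4·2 = 29
gcd(2,3,6,3,4) = 1

Coefficients: [2, 3, 6, 3, 4]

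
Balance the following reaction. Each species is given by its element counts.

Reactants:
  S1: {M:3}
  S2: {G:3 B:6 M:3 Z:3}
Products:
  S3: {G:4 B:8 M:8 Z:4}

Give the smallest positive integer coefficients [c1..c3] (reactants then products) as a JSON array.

G: 4·0+4·3 = 12 | 3·4 = 12
B: 4·0+4·6 = 24 | 3·8 = 24
M: 4·3+4·3 = 24 | 3·8 = 24
Z: 4·0+4·3 = 12 | 3·4 = 12
gcd(4,4,3) = 1

Coefficients: [4, 4, 3]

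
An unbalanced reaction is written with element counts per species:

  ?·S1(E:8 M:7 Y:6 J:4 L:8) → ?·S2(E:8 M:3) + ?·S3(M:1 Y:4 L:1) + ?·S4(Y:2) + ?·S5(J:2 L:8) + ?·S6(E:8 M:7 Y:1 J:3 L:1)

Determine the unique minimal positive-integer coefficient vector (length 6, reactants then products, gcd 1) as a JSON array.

E: 5·8 = 40 | 1·8+4·0+5·0+4·0+4·8 = 40
M: 5·7 = 35 | 1·3+4·1+5·0+4·0+4·7 = 35
Y: 5·6 = 30 | 1·0+4·4+5·2+4·0+4·1 = 30
J: 5·4 = 20 | 1·0+4·0+5·0+4·2+4·3 = 20
L: 5·8 = 40 | 1·0+4·1+5·0+4·8+4·1 = 40
gcd(5,1,4,5,4,4) = 1

Coefficients: [5, 1, 4, 5, 4, 4]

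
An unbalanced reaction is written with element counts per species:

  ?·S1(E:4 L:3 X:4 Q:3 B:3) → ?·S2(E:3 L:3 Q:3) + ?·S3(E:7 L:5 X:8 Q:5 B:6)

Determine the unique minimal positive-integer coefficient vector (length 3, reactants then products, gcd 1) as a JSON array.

E: 6·4 = 24 | 1·3+3·7 = 24
L: 6·3 = 18 | 1·3+3·5 = 18
X: 6·4 = 24 | 1·0+3·8 = 24
Q: 6·3 = 18 | 1·3+3·5 = 18
B: 6·3 = 18 | 1·0+3·6 = 18
gcd(6,1,3) = 1

Coefficients: [6, 1, 3]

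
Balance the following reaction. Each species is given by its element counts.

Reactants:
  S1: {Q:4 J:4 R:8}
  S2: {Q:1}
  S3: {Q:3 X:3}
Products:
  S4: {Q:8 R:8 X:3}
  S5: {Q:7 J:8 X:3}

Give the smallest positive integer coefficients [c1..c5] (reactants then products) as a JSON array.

Q: 2·4+6·1+3·3 = 23 | 2·8+1·7 = 23
J: 2·4+6·0+3·0 = 8 | 2·0+1·8 = 8
R: 2·8+6·0+3·0 = 16 | 2·8+1·0 = 16
X: 2·0+6·0+3·3 = 9 | 2·3+1·3 = 9
gcd(2,6,3,2,1) = 1

Coefficients: [2, 6, 3, 2, 1]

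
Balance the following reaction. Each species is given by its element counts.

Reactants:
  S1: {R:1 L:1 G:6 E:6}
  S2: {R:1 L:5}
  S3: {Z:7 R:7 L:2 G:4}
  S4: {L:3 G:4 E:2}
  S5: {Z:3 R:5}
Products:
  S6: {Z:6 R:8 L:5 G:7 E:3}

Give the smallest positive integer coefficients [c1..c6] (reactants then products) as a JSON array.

Z: 1·0+1·0+3·7+6·0+5·3 = 36 | 6·6 = 36
R: 1·1+1·1+3·7+6·0+5·5 = 48 | 6·8 = 48
L: 1·1+1·5+3·2+6·3+5·0 = 30 | 6·5 = 30
G: 1·6+1·0+3·4+6·4+5·0 = 42 | 6·7 = 42
E: 1·6+1·0+3·0+6·2+5·0 = 18 | 6·3 = 18
gcd(1,1,3,6,5,6) = 1

Coefficients: [1, 1, 3, 6, 5, 6]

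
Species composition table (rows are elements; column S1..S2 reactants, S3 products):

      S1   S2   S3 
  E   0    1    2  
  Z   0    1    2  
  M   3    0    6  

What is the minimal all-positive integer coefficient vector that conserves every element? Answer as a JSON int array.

Coefficients: [2, 2, 1]

E: 2·0+2·1 = 2 | 1·2 = 2
Z: 2·0+2·1 = 2 | 1·2 = 2
M: 2·3+2·0 = 6 | 1·6 = 6
gcd(2,2,1) = 1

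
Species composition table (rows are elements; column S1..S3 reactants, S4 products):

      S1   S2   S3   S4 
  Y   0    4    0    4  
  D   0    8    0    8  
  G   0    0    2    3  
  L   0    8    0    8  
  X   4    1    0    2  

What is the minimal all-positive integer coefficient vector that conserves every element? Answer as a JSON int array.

Y: 1·0+4·4+6·0 = 16 | 4·4 = 16
D: 1·0+4·8+6·0 = 32 | 4·8 = 32
G: 1·0+4·0+6·2 = 12 | 4·3 = 12
L: 1·0+4·8+6·0 = 32 | 4·8 = 32
X: 1·4+4·1+6·0 = 8 | 4·2 = 8
gcd(1,4,6,4) = 1

Coefficients: [1, 4, 6, 4]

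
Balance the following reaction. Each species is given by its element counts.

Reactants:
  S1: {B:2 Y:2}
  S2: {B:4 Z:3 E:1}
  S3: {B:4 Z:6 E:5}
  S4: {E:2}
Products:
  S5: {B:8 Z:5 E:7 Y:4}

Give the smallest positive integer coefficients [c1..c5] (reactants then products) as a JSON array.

B: 6·2+1·4+2·4+5·0 = 24 | 3·8 = 24
Z: 6·0+1·3+2·6+5·0 = 15 | 3·5 = 15
E: 6·0+1·1+2·5+5·2 = 21 | 3·7 = 21
Y: 6·2+1·0+2·0+5·0 = 12 | 3·4 = 12
gcd(6,1,2,5,3) = 1

Coefficients: [6, 1, 2, 5, 3]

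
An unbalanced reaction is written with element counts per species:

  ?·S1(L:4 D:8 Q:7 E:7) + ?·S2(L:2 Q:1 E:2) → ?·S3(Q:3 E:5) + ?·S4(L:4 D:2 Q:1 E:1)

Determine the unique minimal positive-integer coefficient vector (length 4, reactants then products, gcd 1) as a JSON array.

Coefficients: [1, 6, 3, 4]

L: 1·4+6·2 = 16 | 3·0+4·4 = 16
D: 1·8+6·0 = 8 | 3·0+4·2 = 8
Q: 1·7+6·1 = 13 | 3·3+4·1 = 13
E: 1·7+6·2 = 19 | 3·5+4·1 = 19
gcd(1,6,3,4) = 1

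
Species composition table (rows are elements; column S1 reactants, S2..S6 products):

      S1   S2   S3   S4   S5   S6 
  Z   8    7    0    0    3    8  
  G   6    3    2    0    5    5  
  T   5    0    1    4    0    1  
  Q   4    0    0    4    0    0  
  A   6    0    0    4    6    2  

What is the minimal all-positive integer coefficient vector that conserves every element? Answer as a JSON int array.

Coefficients: [5, 3, 3, 5, 1, 2]

Z: 5·8 = 40 | 3·7+3·0+5·0+1·3+2·8 = 40
G: 5·6 = 30 | 3·3+3·2+5·0+1·5+2·5 = 30
T: 5·5 = 25 | 3·0+3·1+5·4+1·0+2·1 = 25
Q: 5·4 = 20 | 3·0+3·0+5·4+1·0+2·0 = 20
A: 5·6 = 30 | 3·0+3·0+5·4+1·6+2·2 = 30
gcd(5,3,3,5,1,2) = 1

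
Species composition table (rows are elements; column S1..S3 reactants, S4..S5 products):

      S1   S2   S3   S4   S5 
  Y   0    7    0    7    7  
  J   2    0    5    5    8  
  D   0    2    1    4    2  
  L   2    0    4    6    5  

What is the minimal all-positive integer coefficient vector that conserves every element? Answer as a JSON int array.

Y: 3·0+4·7+4·0 = 28 | 2·7+2·7 = 28
J: 3·2+4·0+4·5 = 26 | 2·5+2·8 = 26
D: 3·0+4·2+4·1 = 12 | 2·4+2·2 = 12
L: 3·2+4·0+4·4 = 22 | 2·6+2·5 = 22
gcd(3,4,4,2,2) = 1

Coefficients: [3, 4, 4, 2, 2]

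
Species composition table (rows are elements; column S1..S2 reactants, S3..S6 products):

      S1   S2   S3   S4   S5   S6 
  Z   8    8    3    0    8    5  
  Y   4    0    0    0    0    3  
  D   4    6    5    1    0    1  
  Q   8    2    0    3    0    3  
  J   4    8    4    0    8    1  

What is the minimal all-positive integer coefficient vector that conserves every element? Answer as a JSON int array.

Z: 3·8+3·8 = 48 | 4·3+6·0+2·8+4·5 = 48
Y: 3·4+3·0 = 12 | 4·0+6·0+2·0+4·3 = 12
D: 3·4+3·6 = 30 | 4·5+6·1+2·0+4·1 = 30
Q: 3·8+3·2 = 30 | 4·0+6·3+2·0+4·3 = 30
J: 3·4+3·8 = 36 | 4·4+6·0+2·8+4·1 = 36
gcd(3,3,4,6,2,4) = 1

Coefficients: [3, 3, 4, 6, 2, 4]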